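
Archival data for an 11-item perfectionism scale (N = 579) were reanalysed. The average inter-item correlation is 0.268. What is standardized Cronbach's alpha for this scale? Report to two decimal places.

Standardized α = k·r̄ / (1 + (k−1)·r̄) = 11 × 0.268 / (1 + 10 × 0.268)
  = 2.9480 / 3.6800 = 0.80

α = 0.80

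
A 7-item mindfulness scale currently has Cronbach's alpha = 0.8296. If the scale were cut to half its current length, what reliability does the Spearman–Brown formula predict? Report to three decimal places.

Length factor m = 1/2
α' = m·α / (1 − (1−m)·α)
   = 1/2 × 0.8296 / (1 − (1 − 1/2) × 0.8296)
   = 0.4148 / 0.5852 = 0.709

predicted reliability = 0.709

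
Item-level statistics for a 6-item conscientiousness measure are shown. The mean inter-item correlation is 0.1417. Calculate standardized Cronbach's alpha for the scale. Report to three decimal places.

α = 0.498

Standardized α = k·r̄ / (1 + (k−1)·r̄) = 6 × 0.1417 / (1 + 5 × 0.1417)
  = 0.8502 / 1.7085 = 0.498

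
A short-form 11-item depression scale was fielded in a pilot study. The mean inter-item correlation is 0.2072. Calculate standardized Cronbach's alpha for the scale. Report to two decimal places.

α = 0.74

Standardized α = k·r̄ / (1 + (k−1)·r̄) = 11 × 0.2072 / (1 + 10 × 0.2072)
  = 2.2792 / 3.0720 = 0.74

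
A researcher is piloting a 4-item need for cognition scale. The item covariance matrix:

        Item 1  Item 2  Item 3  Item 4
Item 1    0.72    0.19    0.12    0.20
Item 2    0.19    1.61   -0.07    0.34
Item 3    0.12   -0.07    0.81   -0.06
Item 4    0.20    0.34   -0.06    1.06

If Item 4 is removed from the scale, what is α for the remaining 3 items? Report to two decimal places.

Remaining items: Item 1, Item 2, Item 3 (k = 3).
sum of item variances = 0.72 + 1.61 + 0.81 = 3.14
σ²_total = 3.14 + 2 × 0.24 = 3.62
α (item deleted) = (3/2)·(1 − 3.14/3.62) = 0.20

α = 0.20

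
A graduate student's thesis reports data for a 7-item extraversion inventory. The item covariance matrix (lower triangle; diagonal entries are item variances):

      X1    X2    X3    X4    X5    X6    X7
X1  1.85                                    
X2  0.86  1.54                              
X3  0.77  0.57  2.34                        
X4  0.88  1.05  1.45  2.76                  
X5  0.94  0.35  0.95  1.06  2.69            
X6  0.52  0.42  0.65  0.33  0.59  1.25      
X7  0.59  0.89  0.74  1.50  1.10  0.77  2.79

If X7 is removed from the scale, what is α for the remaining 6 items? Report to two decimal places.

Remaining items: X1, X2, X3, X4, X5, X6 (k = 6).
sum of item variances = 1.85 + 1.54 + 2.34 + 2.76 + 2.69 + 1.25 = 12.43
σ²_T = 12.43 + 2 × 11.39 = 35.21
α (item deleted) = (6/5)·(1 − 12.43/35.21) = 0.78

α = 0.78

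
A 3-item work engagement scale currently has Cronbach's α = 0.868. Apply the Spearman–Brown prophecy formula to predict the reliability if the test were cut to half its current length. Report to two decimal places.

Length factor m = 1/2
α' = m·α / (1 − (1−m)·α)
   = 1/2 × 0.868 / (1 − (1 − 1/2) × 0.868)
   = 0.4340 / 0.5660 = 0.77

predicted reliability = 0.77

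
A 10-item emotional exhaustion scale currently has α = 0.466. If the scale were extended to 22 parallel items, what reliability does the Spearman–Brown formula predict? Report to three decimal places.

predicted reliability = 0.658

Length factor m = 22/10 = 2.2000
α' = m·α / (1 + (m−1)·α)
   = 22/10 × 0.466 / (1 + (22/10 − 1) × 0.466)
   = 1.0252 / 1.5592 = 0.658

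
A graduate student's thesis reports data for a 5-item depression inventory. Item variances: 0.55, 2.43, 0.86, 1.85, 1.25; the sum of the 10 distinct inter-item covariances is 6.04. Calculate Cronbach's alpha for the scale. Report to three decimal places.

α = 0.794

ΣVar(i) = 0.55 + 2.43 + 0.86 + 1.85 + 1.25 = 6.94
Sum of distinct covariances = 6.04
σ²_total = ΣVar(i) + 2·Σcov = 6.94 + 2 × 6.04 = 19.02
α = (5/4)·(1 − 6.94/19.02) = 0.794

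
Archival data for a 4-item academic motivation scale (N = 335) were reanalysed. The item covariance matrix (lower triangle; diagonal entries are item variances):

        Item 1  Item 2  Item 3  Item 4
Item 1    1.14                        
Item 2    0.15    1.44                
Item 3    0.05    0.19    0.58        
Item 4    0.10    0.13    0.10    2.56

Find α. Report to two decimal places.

Σσᵢ² = 1.14 + 1.44 + 0.58 + 2.56 = 5.72
Σ_{i<j} σ_ij = 0.72
total variance = 5.72 + 2 × 0.72 = 7.16
α = (k/(k−1))·(1 − Σσᵢ²/total variance) = (4/3)·(1 − 5.72/7.16) = 0.27

α = 0.27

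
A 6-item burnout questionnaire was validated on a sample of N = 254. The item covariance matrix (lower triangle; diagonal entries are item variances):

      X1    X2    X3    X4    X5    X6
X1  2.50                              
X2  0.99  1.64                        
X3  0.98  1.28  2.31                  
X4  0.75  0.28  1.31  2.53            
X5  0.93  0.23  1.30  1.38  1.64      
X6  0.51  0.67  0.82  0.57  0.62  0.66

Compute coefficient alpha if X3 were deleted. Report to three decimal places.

α = 0.759

Remaining items: X1, X2, X4, X5, X6 (k = 5).
sum of item variances = 2.50 + 1.64 + 2.53 + 1.64 + 0.66 = 8.97
Var(T) = 8.97 + 2 × 6.93 = 22.83
α (item deleted) = (5/4)·(1 − 8.97/22.83) = 0.759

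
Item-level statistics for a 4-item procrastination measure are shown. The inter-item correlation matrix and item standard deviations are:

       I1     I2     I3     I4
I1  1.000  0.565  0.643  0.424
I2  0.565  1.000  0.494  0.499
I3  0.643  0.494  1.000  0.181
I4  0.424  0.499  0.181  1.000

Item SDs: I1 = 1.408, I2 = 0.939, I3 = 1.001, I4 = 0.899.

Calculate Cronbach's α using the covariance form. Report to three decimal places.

Σσ²ᵢ = 1.408² + 0.939² + 1.001² + 0.899² = 4.6744
Covariances σ_ij = r_ij · s_i · s_j:
  σ(I1,I2) = 0.565 × 1.408 × 0.939 = 0.7470
  σ(I1,I3) = 0.643 × 1.408 × 1.001 = 0.9062
  σ(I1,I4) = 0.424 × 1.408 × 0.899 = 0.5367
  σ(I2,I3) = 0.494 × 0.939 × 1.001 = 0.4643
  σ(I2,I4) = 0.499 × 0.939 × 0.899 = 0.4212
  σ(I3,I4) = 0.181 × 1.001 × 0.899 = 0.1629
σ²_T = Σσ²ᵢ + 2·Σσ_ij = 4.6744 + 2 × 3.2383 = 11.1510
α = (4/3)·(1 − 4.6744/11.1510) = 0.774

Cronbach's α = 0.774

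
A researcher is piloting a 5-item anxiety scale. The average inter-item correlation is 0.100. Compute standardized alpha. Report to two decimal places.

α = 0.36

Standardized α = k·r̄ / (1 + (k−1)·r̄) = 5 × 0.100 / (1 + 4 × 0.100)
  = 0.5000 / 1.4000 = 0.36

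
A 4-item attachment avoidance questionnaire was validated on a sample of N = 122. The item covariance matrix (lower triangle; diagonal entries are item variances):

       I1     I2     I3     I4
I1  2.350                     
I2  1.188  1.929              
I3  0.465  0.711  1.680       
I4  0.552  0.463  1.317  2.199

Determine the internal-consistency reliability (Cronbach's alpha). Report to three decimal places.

sum of item variances = 2.350 + 1.929 + 1.680 + 2.199 = 8.158
Σ_{i<j} σ_ij = 4.696
σ²_total = 8.158 + 2 × 4.696 = 17.550
α = (k/(k−1))·(1 − sum of item variances/σ²_total) = (4/3)·(1 − 8.158/17.550) = 0.714

Cronbach's alpha = 0.714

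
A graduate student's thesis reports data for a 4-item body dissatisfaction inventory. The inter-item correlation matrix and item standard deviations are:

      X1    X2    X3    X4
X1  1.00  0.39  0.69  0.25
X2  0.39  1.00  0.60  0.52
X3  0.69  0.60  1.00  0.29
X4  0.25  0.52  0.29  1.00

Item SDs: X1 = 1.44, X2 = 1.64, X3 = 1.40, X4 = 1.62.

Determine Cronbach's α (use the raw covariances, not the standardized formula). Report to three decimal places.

α = 0.766

Σσ²ᵢ = 1.44² + 1.64² + 1.40² + 1.62² = 9.3476
Covariances σ_ij = r_ij · s_i · s_j:
  σ(X1,X2) = 0.39 × 1.44 × 1.64 = 0.9210
  σ(X1,X3) = 0.69 × 1.44 × 1.40 = 1.3910
  σ(X1,X4) = 0.25 × 1.44 × 1.62 = 0.5832
  σ(X2,X3) = 0.60 × 1.64 × 1.40 = 1.3776
  σ(X2,X4) = 0.52 × 1.64 × 1.62 = 1.3815
  σ(X3,X4) = 0.29 × 1.40 × 1.62 = 0.6577
σ²_T = Σσ²ᵢ + 2·Σσ_ij = 9.3476 + 2 × 6.3120 = 21.9716
α = (4/3)·(1 − 9.3476/21.9716) = 0.766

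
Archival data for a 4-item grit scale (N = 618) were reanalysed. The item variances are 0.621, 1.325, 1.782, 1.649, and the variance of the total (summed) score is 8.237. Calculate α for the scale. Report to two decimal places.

ΣVar(i) = 0.621 + 1.325 + 1.782 + 1.649 = 5.377
α = (k/(k−1))·(1 − ΣVar(i)/total variance) = (4/3)·(1 − 5.377/8.237) = 0.46

α = 0.46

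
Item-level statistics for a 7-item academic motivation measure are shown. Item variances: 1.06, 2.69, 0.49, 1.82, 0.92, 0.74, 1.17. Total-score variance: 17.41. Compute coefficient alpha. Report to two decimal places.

ΣVar(i) = 1.06 + 2.69 + 0.49 + 1.82 + 0.92 + 0.74 + 1.17 = 8.89
α = (k/(k−1))·(1 − ΣVar(i)/total variance) = (7/6)·(1 − 8.89/17.41) = 0.57

α = 0.57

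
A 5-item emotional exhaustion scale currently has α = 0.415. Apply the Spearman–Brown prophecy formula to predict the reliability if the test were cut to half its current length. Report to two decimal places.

Length factor m = 1/2
α' = m·α / (1 − (1−m)·α)
   = 1/2 × 0.415 / (1 − (1 − 1/2) × 0.415)
   = 0.2075 / 0.7925 = 0.26

predicted reliability = 0.26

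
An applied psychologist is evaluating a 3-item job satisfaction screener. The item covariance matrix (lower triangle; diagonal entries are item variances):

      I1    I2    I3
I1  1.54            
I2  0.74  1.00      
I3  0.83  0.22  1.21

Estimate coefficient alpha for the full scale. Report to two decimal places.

coefficient alpha = 0.73

Σσ²ᵢ = 1.54 + 1.00 + 1.21 = 3.75
Σ_{i<j} σ_ij = 1.79
σ²_total = 3.75 + 2 × 1.79 = 7.33
α = (k/(k−1))·(1 − Σσ²ᵢ/σ²_total) = (3/2)·(1 − 3.75/7.33) = 0.73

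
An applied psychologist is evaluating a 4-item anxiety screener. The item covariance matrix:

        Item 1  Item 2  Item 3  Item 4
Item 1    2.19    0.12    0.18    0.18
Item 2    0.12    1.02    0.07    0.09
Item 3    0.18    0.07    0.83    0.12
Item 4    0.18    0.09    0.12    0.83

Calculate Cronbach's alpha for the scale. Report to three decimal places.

ΣVar(i) = 2.19 + 1.02 + 0.83 + 0.83 = 4.87
Sum of the distinct covariances = 0.76
σ²_total = 4.87 + 2 × 0.76 = 6.39
α = (k/(k−1))·(1 − ΣVar(i)/σ²_total) = (4/3)·(1 − 4.87/6.39) = 0.317

Cronbach's alpha = 0.317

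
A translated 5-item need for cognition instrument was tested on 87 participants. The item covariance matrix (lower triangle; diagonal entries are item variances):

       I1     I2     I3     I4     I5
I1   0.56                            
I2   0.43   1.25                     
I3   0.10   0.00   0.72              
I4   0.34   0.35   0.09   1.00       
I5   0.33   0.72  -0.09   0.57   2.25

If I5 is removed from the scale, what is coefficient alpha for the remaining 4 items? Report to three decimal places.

Remaining items: I1, I2, I3, I4 (k = 4).
ΣVar(i) = 0.56 + 1.25 + 0.72 + 1.00 = 3.53
σ²_total = 3.53 + 2 × 1.31 = 6.15
α (item deleted) = (4/3)·(1 − 3.53/6.15) = 0.568

α = 0.568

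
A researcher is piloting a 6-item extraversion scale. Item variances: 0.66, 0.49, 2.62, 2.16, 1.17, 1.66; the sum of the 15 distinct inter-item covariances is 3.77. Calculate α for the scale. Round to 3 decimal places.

ΣVar(i) = 0.66 + 0.49 + 2.62 + 2.16 + 1.17 + 1.66 = 8.76
Sum of distinct covariances = 3.77
total variance = ΣVar(i) + 2·Σcov = 8.76 + 2 × 3.77 = 16.30
α = (6/5)·(1 − 8.76/16.30) = 0.555

α = 0.555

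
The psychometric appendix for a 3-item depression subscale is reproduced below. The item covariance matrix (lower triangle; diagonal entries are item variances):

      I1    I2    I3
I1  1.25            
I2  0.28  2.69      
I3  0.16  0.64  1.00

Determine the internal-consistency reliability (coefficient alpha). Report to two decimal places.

Σσ²ᵢ = 1.25 + 2.69 + 1.00 = 4.94
Sum of off-diagonal covariances = 1.08
σ²_total = 4.94 + 2 × 1.08 = 7.10
α = (k/(k−1))·(1 − Σσ²ᵢ/σ²_total) = (3/2)·(1 − 4.94/7.10) = 0.46

α = 0.46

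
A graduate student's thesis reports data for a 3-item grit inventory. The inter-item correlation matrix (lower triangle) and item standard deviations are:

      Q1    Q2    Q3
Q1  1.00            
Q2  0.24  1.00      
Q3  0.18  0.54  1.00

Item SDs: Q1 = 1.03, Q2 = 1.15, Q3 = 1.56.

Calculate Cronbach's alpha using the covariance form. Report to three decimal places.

Σσ²ᵢ = 1.03² + 1.15² + 1.56² = 4.8170
Covariances σ_ij = r_ij · s_i · s_j:
  σ(Q1,Q2) = 0.24 × 1.03 × 1.15 = 0.2843
  σ(Q1,Q3) = 0.18 × 1.03 × 1.56 = 0.2892
  σ(Q2,Q3) = 0.54 × 1.15 × 1.56 = 0.9688
σ²_T = Σσ²ᵢ + 2·Σσ_ij = 4.8170 + 2 × 1.5423 = 7.9016
α = (3/2)·(1 − 4.8170/7.9016) = 0.586

α = 0.586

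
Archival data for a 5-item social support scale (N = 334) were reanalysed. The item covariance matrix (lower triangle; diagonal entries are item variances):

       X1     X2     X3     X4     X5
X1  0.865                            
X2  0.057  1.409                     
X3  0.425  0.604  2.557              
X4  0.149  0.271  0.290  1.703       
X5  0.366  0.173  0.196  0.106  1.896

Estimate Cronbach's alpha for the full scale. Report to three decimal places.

ΣVar(i) = 0.865 + 1.409 + 2.557 + 1.703 + 1.896 = 8.430
Sum of off-diagonal covariances = 2.637
total variance = 8.430 + 2 × 2.637 = 13.704
α = (k/(k−1))·(1 − ΣVar(i)/total variance) = (5/4)·(1 − 8.430/13.704) = 0.481

Cronbach's alpha = 0.481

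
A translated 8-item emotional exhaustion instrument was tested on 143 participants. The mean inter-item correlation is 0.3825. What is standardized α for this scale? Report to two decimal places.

standardized α = 0.83

Standardized α = k·r̄ / (1 + (k−1)·r̄) = 8 × 0.3825 / (1 + 7 × 0.3825)
  = 3.0600 / 3.6775 = 0.83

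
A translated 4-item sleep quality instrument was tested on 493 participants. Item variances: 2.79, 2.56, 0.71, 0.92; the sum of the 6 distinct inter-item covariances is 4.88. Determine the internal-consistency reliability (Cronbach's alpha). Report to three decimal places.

Cronbach's alpha = 0.777

Σσᵢ² = 2.79 + 2.56 + 0.71 + 0.92 = 6.98
Sum of distinct covariances = 4.88
σ²_total = Σσᵢ² + 2·Σcov = 6.98 + 2 × 4.88 = 16.74
α = (4/3)·(1 − 6.98/16.74) = 0.777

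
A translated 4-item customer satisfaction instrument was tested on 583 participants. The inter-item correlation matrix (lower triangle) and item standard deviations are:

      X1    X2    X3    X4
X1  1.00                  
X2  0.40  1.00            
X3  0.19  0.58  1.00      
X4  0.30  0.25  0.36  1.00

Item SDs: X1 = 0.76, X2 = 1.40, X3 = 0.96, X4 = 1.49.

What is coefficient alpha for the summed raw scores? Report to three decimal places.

α = 0.652

Σσ²ᵢ = 0.76² + 1.40² + 0.96² + 1.49² = 5.6793
Covariances σ_ij = r_ij · s_i · s_j:
  σ(X1,X2) = 0.40 × 0.76 × 1.40 = 0.4256
  σ(X1,X3) = 0.19 × 0.76 × 0.96 = 0.1386
  σ(X1,X4) = 0.30 × 0.76 × 1.49 = 0.3397
  σ(X2,X3) = 0.58 × 1.40 × 0.96 = 0.7795
  σ(X2,X4) = 0.25 × 1.40 × 1.49 = 0.5215
  σ(X3,X4) = 0.36 × 0.96 × 1.49 = 0.5149
σ²_T = Σσ²ᵢ + 2·Σσ_ij = 5.6793 + 2 × 2.7198 = 11.1189
α = (4/3)·(1 − 5.6793/11.1189) = 0.652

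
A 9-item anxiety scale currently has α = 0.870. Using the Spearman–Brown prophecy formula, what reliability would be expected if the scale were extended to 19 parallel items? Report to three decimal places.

predicted reliability = 0.934

Length factor m = 19/9 = 2.1111
α' = m·α / (1 + (m−1)·α)
   = 19/9 × 0.870 / (1 + (19/9 − 1) × 0.870)
   = 1.8367 / 1.9667 = 0.934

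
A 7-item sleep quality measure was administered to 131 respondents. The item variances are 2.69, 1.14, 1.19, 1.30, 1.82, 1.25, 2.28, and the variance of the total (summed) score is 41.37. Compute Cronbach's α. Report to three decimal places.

Σσᵢ² = 2.69 + 1.14 + 1.19 + 1.30 + 1.82 + 1.25 + 2.28 = 11.67
α = (k/(k−1))·(1 − Σσᵢ²/σ²_T) = (7/6)·(1 − 11.67/41.37) = 0.838

Cronbach's α = 0.838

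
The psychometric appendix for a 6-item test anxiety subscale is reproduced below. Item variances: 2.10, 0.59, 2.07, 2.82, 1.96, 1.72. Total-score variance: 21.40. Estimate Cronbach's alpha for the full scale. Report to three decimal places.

ΣVar(i) = 2.10 + 0.59 + 2.07 + 2.82 + 1.96 + 1.72 = 11.26
α = (k/(k−1))·(1 − ΣVar(i)/σ²_T) = (6/5)·(1 − 11.26/21.40) = 0.569

α = 0.569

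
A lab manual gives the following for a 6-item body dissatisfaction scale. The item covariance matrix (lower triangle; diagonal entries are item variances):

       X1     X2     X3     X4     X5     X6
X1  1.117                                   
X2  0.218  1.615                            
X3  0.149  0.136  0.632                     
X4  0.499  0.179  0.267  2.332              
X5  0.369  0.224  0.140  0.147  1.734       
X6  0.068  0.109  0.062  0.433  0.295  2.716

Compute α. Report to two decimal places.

sum of item variances = 1.117 + 1.615 + 0.632 + 2.332 + 1.734 + 2.716 = 10.146
Sum of the distinct covariances = 3.295
σ²_T = 10.146 + 2 × 3.295 = 16.736
α = (k/(k−1))·(1 − sum of item variances/σ²_T) = (6/5)·(1 − 10.146/16.736) = 0.47

α = 0.47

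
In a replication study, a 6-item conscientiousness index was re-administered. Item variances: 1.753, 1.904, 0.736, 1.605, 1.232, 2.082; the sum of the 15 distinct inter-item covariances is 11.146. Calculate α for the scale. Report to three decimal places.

sum of item variances = 1.753 + 1.904 + 0.736 + 1.605 + 1.232 + 2.082 = 9.312
Sum of distinct covariances = 11.146
σ²_T = sum of item variances + 2·Σcov = 9.312 + 2 × 11.146 = 31.604
α = (6/5)·(1 − 9.312/31.604) = 0.846

α = 0.846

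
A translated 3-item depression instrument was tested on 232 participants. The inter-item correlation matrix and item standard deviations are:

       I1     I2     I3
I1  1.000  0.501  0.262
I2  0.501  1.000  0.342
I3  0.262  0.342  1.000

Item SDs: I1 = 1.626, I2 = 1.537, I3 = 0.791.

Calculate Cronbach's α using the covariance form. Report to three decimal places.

Σσ²ᵢ = 1.626² + 1.537² + 0.791² = 5.6319
Covariances σ_ij = r_ij · s_i · s_j:
  σ(I1,I2) = 0.501 × 1.626 × 1.537 = 1.2521
  σ(I1,I3) = 0.262 × 1.626 × 0.791 = 0.3370
  σ(I2,I3) = 0.342 × 1.537 × 0.791 = 0.4158
σ²_T = Σσ²ᵢ + 2·Σσ_ij = 5.6319 + 2 × 2.0049 = 9.6417
α = (3/2)·(1 − 5.6319/9.6417) = 0.624

α = 0.624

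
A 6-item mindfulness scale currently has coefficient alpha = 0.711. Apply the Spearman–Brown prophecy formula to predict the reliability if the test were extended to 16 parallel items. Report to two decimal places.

predicted reliability = 0.87

Length factor m = 16/6 = 2.6667
α' = m·α / (1 + (m−1)·α)
   = 16/6 × 0.711 / (1 + (16/6 − 1) × 0.711)
   = 1.8960 / 2.1850 = 0.87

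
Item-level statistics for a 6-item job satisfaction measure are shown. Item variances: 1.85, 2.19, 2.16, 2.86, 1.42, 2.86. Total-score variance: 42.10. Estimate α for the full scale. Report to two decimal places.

Σσ²ᵢ = 1.85 + 2.19 + 2.16 + 2.86 + 1.42 + 2.86 = 13.34
α = (k/(k−1))·(1 − Σσ²ᵢ/σ²_total) = (6/5)·(1 − 13.34/42.10) = 0.82

α = 0.82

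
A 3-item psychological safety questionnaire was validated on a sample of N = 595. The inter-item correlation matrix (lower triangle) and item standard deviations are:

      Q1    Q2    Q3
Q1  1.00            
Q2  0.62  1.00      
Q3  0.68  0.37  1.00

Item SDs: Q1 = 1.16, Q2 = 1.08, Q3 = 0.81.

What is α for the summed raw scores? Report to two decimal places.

Σσ²ᵢ = 1.16² + 1.08² + 0.81² = 3.1681
Covariances σ_ij = r_ij · s_i · s_j:
  σ(Q1,Q2) = 0.62 × 1.16 × 1.08 = 0.7767
  σ(Q1,Q3) = 0.68 × 1.16 × 0.81 = 0.6389
  σ(Q2,Q3) = 0.37 × 1.08 × 0.81 = 0.3237
σ²_T = Σσ²ᵢ + 2·Σσ_ij = 3.1681 + 2 × 1.7393 = 6.6467
α = (3/2)·(1 − 3.1681/6.6467) = 0.79

α = 0.79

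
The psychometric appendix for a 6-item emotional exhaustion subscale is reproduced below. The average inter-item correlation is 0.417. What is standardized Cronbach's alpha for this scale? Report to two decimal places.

α = 0.81

Standardized α = k·r̄ / (1 + (k−1)·r̄) = 6 × 0.417 / (1 + 5 × 0.417)
  = 2.5020 / 3.0850 = 0.81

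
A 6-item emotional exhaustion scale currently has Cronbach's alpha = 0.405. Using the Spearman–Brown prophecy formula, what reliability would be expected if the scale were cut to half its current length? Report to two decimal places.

Length factor m = 1/2
α' = m·α / (1 − (1−m)·α)
   = 1/2 × 0.405 / (1 − (1 − 1/2) × 0.405)
   = 0.2025 / 0.7975 = 0.25

predicted reliability = 0.25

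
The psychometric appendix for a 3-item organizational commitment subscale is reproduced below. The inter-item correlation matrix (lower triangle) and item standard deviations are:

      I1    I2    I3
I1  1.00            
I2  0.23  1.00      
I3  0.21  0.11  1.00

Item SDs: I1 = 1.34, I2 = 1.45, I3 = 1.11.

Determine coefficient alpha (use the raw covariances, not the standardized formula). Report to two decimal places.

Σσ²ᵢ = 1.34² + 1.45² + 1.11² = 5.1302
Covariances σ_ij = r_ij · s_i · s_j:
  σ(I1,I2) = 0.23 × 1.34 × 1.45 = 0.4469
  σ(I1,I3) = 0.21 × 1.34 × 1.11 = 0.3124
  σ(I2,I3) = 0.11 × 1.45 × 1.11 = 0.1770
σ²_T = Σσ²ᵢ + 2·Σσ_ij = 5.1302 + 2 × 0.9363 = 7.0028
α = (3/2)·(1 − 5.1302/7.0028) = 0.40

coefficient alpha = 0.40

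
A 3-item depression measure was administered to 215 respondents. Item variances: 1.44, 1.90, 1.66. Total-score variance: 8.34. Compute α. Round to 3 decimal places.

α = 0.601

ΣVar(i) = 1.44 + 1.90 + 1.66 = 5.00
α = (k/(k−1))·(1 − ΣVar(i)/total variance) = (3/2)·(1 − 5.00/8.34) = 0.601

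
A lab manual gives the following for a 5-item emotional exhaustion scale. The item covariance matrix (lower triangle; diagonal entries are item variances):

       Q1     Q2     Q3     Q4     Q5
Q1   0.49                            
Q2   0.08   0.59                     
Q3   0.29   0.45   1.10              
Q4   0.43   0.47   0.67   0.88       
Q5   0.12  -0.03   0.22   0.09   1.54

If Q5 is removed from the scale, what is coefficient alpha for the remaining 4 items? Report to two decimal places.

coefficient alpha = 0.81

Remaining items: Q1, Q2, Q3, Q4 (k = 4).
sum of item variances = 0.49 + 0.59 + 1.10 + 0.88 = 3.06
total variance = 3.06 + 2 × 2.39 = 7.84
α (item deleted) = (4/3)·(1 − 3.06/7.84) = 0.81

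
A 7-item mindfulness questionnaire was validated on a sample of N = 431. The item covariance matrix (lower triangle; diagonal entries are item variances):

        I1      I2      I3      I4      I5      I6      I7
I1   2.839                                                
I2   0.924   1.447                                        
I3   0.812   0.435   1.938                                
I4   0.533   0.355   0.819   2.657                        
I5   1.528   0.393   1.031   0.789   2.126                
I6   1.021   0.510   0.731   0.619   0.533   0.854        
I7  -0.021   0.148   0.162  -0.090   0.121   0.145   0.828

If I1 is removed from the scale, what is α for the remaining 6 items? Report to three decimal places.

α = 0.692

Remaining items: I2, I3, I4, I5, I6, I7 (k = 6).
Σσ²ᵢ = 1.447 + 1.938 + 2.657 + 2.126 + 0.854 + 0.828 = 9.850
σ²_T = 9.850 + 2 × 6.701 = 23.252
α (item deleted) = (6/5)·(1 − 9.850/23.252) = 0.692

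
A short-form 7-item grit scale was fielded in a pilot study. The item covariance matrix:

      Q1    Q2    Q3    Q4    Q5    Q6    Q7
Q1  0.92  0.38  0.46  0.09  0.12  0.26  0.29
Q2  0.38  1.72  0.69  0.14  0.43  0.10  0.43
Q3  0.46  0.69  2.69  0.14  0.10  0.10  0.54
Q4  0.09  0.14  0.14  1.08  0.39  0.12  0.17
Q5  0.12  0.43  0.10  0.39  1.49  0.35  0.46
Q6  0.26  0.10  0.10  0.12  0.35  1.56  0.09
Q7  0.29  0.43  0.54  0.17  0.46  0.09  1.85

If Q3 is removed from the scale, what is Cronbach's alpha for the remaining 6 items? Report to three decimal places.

Cronbach's alpha = 0.564

Remaining items: Q1, Q2, Q4, Q5, Q6, Q7 (k = 6).
Σσᵢ² = 0.92 + 1.72 + 1.08 + 1.49 + 1.56 + 1.85 = 8.62
σ²_total = 8.62 + 2 × 3.82 = 16.26
α (item deleted) = (6/5)·(1 − 8.62/16.26) = 0.564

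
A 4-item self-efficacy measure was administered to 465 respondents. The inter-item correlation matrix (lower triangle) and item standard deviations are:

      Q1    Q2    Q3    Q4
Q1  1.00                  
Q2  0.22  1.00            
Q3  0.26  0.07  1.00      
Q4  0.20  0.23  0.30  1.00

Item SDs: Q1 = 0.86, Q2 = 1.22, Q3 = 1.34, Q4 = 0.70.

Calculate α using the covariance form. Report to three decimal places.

α = 0.474

Σσ²ᵢ = 0.86² + 1.22² + 1.34² + 0.70² = 4.5136
Covariances σ_ij = r_ij · s_i · s_j:
  σ(Q1,Q2) = 0.22 × 0.86 × 1.22 = 0.2308
  σ(Q1,Q3) = 0.26 × 0.86 × 1.34 = 0.2996
  σ(Q1,Q4) = 0.20 × 0.86 × 0.70 = 0.1204
  σ(Q2,Q3) = 0.07 × 1.22 × 1.34 = 0.1144
  σ(Q2,Q4) = 0.23 × 1.22 × 0.70 = 0.1964
  σ(Q3,Q4) = 0.30 × 1.34 × 0.70 = 0.2814
σ²_T = Σσ²ᵢ + 2·Σσ_ij = 4.5136 + 2 × 1.2430 = 6.9996
α = (4/3)·(1 − 4.5136/6.9996) = 0.474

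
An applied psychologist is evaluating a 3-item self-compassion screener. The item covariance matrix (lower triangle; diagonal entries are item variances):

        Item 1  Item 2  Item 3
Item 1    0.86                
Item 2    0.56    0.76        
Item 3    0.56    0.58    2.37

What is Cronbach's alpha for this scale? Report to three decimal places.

Cronbach's alpha = 0.690

sum of item variances = 0.86 + 0.76 + 2.37 = 3.99
Sum of off-diagonal covariances = 1.70
σ²_total = 3.99 + 2 × 1.70 = 7.39
α = (k/(k−1))·(1 − sum of item variances/σ²_total) = (3/2)·(1 − 3.99/7.39) = 0.690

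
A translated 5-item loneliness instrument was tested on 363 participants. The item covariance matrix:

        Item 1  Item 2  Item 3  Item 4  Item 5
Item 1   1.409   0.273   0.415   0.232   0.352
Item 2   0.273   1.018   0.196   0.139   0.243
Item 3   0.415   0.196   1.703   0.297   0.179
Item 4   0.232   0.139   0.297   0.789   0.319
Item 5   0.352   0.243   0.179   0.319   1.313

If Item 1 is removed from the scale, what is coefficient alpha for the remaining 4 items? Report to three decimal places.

coefficient alpha = 0.484

Remaining items: Item 2, Item 3, Item 4, Item 5 (k = 4).
Σσ²ᵢ = 1.018 + 1.703 + 0.789 + 1.313 = 4.823
Var(T) = 4.823 + 2 × 1.373 = 7.569
α (item deleted) = (4/3)·(1 − 4.823/7.569) = 0.484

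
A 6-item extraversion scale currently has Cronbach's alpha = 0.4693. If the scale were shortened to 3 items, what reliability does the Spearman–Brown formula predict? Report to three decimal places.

Length factor m = 3/6 = 0.5000
α' = m·α / (1 − (1−m)·α)
   = 3/6 × 0.4693 / (1 − (1 − 3/6) × 0.4693)
   = 0.2346 / 0.7653 = 0.307

predicted reliability = 0.307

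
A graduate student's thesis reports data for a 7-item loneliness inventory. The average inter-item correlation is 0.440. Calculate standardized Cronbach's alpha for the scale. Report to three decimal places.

standardized Cronbach's alpha = 0.846

Standardized α = k·r̄ / (1 + (k−1)·r̄) = 7 × 0.440 / (1 + 6 × 0.440)
  = 3.0800 / 3.6400 = 0.846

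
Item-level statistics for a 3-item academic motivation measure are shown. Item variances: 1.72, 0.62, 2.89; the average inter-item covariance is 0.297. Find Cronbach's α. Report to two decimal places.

Cronbach's α = 0.38

ΣVar(i) = 1.72 + 0.62 + 2.89 = 5.23
Sum of the 3 distinct covariances = 3 × 0.297 = 0.891
Var(T) = ΣVar(i) + 2·Σcov = 5.23 + 2 × 0.891 = 7.012
α = (3/2)·(1 − 5.23/7.012) = 0.38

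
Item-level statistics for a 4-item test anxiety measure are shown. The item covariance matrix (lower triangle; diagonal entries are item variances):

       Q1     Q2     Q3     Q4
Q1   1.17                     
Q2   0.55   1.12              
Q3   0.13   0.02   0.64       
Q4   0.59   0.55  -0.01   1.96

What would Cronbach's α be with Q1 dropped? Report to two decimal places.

Remaining items: Q2, Q3, Q4 (k = 3).
sum of item variances = 1.12 + 0.64 + 1.96 = 3.72
Var(T) = 3.72 + 2 × 0.56 = 4.84
α (item deleted) = (3/2)·(1 − 3.72/4.84) = 0.35

α = 0.35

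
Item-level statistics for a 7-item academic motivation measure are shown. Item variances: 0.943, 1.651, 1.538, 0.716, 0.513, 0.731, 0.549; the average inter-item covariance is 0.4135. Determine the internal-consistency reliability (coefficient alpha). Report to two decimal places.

Σσ²ᵢ = 0.943 + 1.651 + 1.538 + 0.716 + 0.513 + 0.731 + 0.549 = 6.641
Sum of the 21 distinct covariances = 21 × 0.4135 = 8.6835
total variance = Σσ²ᵢ + 2·Σcov = 6.641 + 2 × 8.6835 = 24.0080
α = (7/6)·(1 − 6.641/24.0080) = 0.84

α = 0.84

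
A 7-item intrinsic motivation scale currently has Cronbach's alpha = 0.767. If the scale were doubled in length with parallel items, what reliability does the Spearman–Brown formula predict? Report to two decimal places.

Length factor m = 2
α' = m·α / (1 + (m−1)·α)
   = 2 × 0.767 / (1 + (2 − 1) × 0.767)
   = 1.5340 / 1.7670 = 0.87

predicted reliability = 0.87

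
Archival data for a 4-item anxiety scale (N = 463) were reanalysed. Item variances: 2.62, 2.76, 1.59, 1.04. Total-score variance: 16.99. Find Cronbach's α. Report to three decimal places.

Cronbach's α = 0.705

ΣVar(i) = 2.62 + 2.76 + 1.59 + 1.04 = 8.01
α = (k/(k−1))·(1 − ΣVar(i)/Var(T)) = (4/3)·(1 − 8.01/16.99) = 0.705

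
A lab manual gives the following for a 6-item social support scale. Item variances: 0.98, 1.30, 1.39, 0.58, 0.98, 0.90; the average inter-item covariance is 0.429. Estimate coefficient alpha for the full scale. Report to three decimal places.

coefficient alpha = 0.813

ΣVar(i) = 0.98 + 1.30 + 1.39 + 0.58 + 0.98 + 0.90 = 6.13
Sum of the 15 distinct covariances = 15 × 0.429 = 6.435
σ²_T = ΣVar(i) + 2·Σcov = 6.13 + 2 × 6.435 = 19.000
α = (6/5)·(1 − 6.13/19.000) = 0.813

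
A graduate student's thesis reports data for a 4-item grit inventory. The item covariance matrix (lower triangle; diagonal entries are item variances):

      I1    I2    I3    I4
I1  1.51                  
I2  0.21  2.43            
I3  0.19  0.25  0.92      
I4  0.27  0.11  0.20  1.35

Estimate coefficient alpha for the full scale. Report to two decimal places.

α = 0.38

Σσ²ᵢ = 1.51 + 2.43 + 0.92 + 1.35 = 6.21
Sum of the distinct covariances = 1.23
total variance = 6.21 + 2 × 1.23 = 8.67
α = (k/(k−1))·(1 − Σσ²ᵢ/total variance) = (4/3)·(1 − 6.21/8.67) = 0.38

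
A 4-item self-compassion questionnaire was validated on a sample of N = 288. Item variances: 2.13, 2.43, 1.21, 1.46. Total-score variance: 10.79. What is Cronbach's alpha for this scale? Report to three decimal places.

sum of item variances = 2.13 + 2.43 + 1.21 + 1.46 = 7.23
α = (k/(k−1))·(1 − sum of item variances/σ²_T) = (4/3)·(1 − 7.23/10.79) = 0.440

α = 0.440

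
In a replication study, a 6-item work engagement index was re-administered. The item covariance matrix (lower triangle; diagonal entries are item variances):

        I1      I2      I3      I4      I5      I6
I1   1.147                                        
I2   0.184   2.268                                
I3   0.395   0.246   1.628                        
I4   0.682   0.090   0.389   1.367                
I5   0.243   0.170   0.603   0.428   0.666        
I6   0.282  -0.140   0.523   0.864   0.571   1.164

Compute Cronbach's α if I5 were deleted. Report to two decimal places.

α = 0.60

Remaining items: I1, I2, I3, I4, I6 (k = 5).
ΣVar(i) = 1.147 + 2.268 + 1.628 + 1.367 + 1.164 = 7.574
total variance = 7.574 + 2 × 3.515 = 14.604
α (item deleted) = (5/4)·(1 − 7.574/14.604) = 0.60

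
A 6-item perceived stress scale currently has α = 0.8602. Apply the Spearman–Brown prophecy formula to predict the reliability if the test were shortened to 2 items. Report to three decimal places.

predicted reliability = 0.672

Length factor m = 2/6 = 0.3333
α' = m·α / (1 − (1−m)·α)
   = 2/6 × 0.8602 / (1 − (1 − 2/6) × 0.8602)
   = 0.2867 / 0.4265 = 0.672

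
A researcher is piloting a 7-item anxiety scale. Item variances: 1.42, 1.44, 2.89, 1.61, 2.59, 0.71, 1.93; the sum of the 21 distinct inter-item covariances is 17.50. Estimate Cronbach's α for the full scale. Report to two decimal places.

α = 0.86

ΣVar(i) = 1.42 + 1.44 + 2.89 + 1.61 + 2.59 + 0.71 + 1.93 = 12.59
Sum of distinct covariances = 17.50
Var(T) = ΣVar(i) + 2·Σcov = 12.59 + 2 × 17.50 = 47.59
α = (7/6)·(1 − 12.59/47.59) = 0.86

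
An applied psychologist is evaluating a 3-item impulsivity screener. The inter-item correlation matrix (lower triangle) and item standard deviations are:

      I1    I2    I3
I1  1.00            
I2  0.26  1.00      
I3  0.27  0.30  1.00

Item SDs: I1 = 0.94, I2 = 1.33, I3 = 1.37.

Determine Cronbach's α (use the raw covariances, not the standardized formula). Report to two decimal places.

Cronbach's α = 0.52

Σσ²ᵢ = 0.94² + 1.33² + 1.37² = 4.5294
Covariances σ_ij = r_ij · s_i · s_j:
  σ(I1,I2) = 0.26 × 0.94 × 1.33 = 0.3251
  σ(I1,I3) = 0.27 × 0.94 × 1.37 = 0.3477
  σ(I2,I3) = 0.30 × 1.33 × 1.37 = 0.5466
σ²_T = Σσ²ᵢ + 2·Σσ_ij = 4.5294 + 2 × 1.2194 = 6.9682
α = (3/2)·(1 − 4.5294/6.9682) = 0.52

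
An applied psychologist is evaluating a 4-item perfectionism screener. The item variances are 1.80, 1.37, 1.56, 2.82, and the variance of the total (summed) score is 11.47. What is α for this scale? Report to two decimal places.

Σσ²ᵢ = 1.80 + 1.37 + 1.56 + 2.82 = 7.55
α = (k/(k−1))·(1 − Σσ²ᵢ/total variance) = (4/3)·(1 − 7.55/11.47) = 0.46

α = 0.46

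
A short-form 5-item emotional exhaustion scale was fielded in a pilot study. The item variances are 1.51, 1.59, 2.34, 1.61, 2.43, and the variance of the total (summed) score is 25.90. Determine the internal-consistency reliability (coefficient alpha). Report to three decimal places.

Σσᵢ² = 1.51 + 1.59 + 2.34 + 1.61 + 2.43 = 9.48
α = (k/(k−1))·(1 − Σσᵢ²/σ²_total) = (5/4)·(1 − 9.48/25.90) = 0.792

coefficient alpha = 0.792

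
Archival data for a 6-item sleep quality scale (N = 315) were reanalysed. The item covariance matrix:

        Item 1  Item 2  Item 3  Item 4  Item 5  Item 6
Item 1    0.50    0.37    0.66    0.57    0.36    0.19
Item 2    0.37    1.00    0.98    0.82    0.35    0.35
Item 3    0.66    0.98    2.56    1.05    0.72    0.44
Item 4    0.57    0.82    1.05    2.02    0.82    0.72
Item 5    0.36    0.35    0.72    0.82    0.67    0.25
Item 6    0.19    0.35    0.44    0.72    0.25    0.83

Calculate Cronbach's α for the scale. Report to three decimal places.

α = 0.834

sum of item variances = 0.50 + 1.00 + 2.56 + 2.02 + 0.67 + 0.83 = 7.58
Σ_{i<j} σ_ij = 8.65
total variance = 7.58 + 2 × 8.65 = 24.88
α = (k/(k−1))·(1 − sum of item variances/total variance) = (6/5)·(1 − 7.58/24.88) = 0.834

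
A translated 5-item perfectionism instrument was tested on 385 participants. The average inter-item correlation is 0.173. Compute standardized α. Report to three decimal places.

Standardized α = k·r̄ / (1 + (k−1)·r̄) = 5 × 0.173 / (1 + 4 × 0.173)
  = 0.8650 / 1.6920 = 0.511

α = 0.511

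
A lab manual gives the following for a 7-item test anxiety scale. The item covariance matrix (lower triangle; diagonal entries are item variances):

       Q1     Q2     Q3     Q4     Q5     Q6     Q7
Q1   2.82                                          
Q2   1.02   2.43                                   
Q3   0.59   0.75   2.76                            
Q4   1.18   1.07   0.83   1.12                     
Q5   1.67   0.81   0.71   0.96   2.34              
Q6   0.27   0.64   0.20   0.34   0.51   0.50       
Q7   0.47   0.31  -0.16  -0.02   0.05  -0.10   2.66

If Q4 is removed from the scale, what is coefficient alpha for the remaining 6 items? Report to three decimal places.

Remaining items: Q1, Q2, Q3, Q5, Q6, Q7 (k = 6).
ΣVar(i) = 2.82 + 2.43 + 2.76 + 2.34 + 0.50 + 2.66 = 13.51
σ²_T = 13.51 + 2 × 7.74 = 28.99
α (item deleted) = (6/5)·(1 − 13.51/28.99) = 0.641

α = 0.641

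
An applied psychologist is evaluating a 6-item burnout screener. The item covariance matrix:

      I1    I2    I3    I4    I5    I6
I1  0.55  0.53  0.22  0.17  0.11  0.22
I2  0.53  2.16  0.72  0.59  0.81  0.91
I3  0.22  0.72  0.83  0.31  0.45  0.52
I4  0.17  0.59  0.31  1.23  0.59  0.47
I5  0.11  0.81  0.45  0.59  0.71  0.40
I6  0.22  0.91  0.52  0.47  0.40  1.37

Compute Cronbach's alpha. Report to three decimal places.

sum of item variances = 0.55 + 2.16 + 0.83 + 1.23 + 0.71 + 1.37 = 6.85
Σ_{i<j} σ_ij = 7.02
total variance = 6.85 + 2 × 7.02 = 20.89
α = (k/(k−1))·(1 − sum of item variances/total variance) = (6/5)·(1 − 6.85/20.89) = 0.807

Cronbach's alpha = 0.807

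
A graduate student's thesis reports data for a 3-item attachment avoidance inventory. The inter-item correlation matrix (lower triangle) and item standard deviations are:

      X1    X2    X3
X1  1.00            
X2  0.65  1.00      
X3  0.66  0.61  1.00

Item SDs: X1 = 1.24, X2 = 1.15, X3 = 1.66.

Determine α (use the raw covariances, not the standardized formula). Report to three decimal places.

α = 0.827

Σσ²ᵢ = 1.24² + 1.15² + 1.66² = 5.6157
Covariances σ_ij = r_ij · s_i · s_j:
  σ(X1,X2) = 0.65 × 1.24 × 1.15 = 0.9269
  σ(X1,X3) = 0.66 × 1.24 × 1.66 = 1.3585
  σ(X2,X3) = 0.61 × 1.15 × 1.66 = 1.1645
σ²_T = Σσ²ᵢ + 2·Σσ_ij = 5.6157 + 2 × 3.4499 = 12.5155
α = (3/2)·(1 − 5.6157/12.5155) = 0.827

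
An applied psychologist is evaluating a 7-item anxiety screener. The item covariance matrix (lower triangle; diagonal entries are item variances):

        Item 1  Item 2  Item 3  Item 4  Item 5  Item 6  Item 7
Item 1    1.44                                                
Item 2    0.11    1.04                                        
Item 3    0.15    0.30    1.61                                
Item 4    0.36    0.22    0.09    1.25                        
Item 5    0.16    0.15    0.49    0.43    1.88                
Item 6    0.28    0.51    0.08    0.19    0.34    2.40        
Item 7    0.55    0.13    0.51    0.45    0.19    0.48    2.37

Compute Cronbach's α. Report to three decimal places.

Cronbach's α = 0.592

ΣVar(i) = 1.44 + 1.04 + 1.61 + 1.25 + 1.88 + 2.40 + 2.37 = 11.99
Sum of the distinct covariances = 6.17
total variance = 11.99 + 2 × 6.17 = 24.33
α = (k/(k−1))·(1 − ΣVar(i)/total variance) = (7/6)·(1 − 11.99/24.33) = 0.592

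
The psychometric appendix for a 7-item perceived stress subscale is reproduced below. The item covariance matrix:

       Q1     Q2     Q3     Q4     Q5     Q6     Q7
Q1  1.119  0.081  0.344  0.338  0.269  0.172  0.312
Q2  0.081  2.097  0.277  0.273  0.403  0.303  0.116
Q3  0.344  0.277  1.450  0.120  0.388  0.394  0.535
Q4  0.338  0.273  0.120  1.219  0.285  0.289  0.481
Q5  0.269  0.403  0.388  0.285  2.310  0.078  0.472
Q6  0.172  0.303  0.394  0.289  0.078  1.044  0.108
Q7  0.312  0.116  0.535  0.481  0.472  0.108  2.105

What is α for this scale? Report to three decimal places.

Σσ²ᵢ = 1.119 + 2.097 + 1.450 + 1.219 + 2.310 + 1.044 + 2.105 = 11.344
Σ_{i<j} σ_ij = 6.038
Var(T) = 11.344 + 2 × 6.038 = 23.420
α = (k/(k−1))·(1 − Σσ²ᵢ/Var(T)) = (7/6)·(1 − 11.344/23.420) = 0.602

α = 0.602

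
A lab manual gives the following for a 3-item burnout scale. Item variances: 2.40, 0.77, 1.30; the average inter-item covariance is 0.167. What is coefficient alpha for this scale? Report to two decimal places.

Σσ²ᵢ = 2.40 + 0.77 + 1.30 = 4.47
Sum of the 3 distinct covariances = 3 × 0.167 = 0.501
σ²_T = Σσ²ᵢ + 2·Σcov = 4.47 + 2 × 0.501 = 5.472
α = (3/2)·(1 − 4.47/5.472) = 0.27

α = 0.27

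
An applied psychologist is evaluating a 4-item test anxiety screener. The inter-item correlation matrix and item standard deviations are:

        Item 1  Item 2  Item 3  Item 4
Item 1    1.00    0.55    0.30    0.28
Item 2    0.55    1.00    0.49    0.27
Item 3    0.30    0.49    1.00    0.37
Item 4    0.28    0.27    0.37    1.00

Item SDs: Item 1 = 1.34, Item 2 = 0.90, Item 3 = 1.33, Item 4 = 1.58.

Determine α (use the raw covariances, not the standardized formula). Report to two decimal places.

Σσ²ᵢ = 1.34² + 0.90² + 1.33² + 1.58² = 6.8709
Covariances σ_ij = r_ij · s_i · s_j:
  σ(Item 1,Item 2) = 0.55 × 1.34 × 0.90 = 0.6633
  σ(Item 1,Item 3) = 0.30 × 1.34 × 1.33 = 0.5347
  σ(Item 1,Item 4) = 0.28 × 1.34 × 1.58 = 0.5928
  σ(Item 2,Item 3) = 0.49 × 0.90 × 1.33 = 0.5865
  σ(Item 2,Item 4) = 0.27 × 0.90 × 1.58 = 0.3839
  σ(Item 3,Item 4) = 0.37 × 1.33 × 1.58 = 0.7775
σ²_T = Σσ²ᵢ + 2·Σσ_ij = 6.8709 + 2 × 3.5387 = 13.9483
α = (4/3)·(1 − 6.8709/13.9483) = 0.68

α = 0.68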